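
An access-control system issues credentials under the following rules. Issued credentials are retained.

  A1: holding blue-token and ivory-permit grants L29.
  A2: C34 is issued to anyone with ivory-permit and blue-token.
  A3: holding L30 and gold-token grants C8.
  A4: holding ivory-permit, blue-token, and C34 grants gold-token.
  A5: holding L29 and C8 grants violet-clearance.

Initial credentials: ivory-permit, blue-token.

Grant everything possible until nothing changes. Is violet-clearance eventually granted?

No

violet-clearance would need L29 and C8 (A5), but C8 is never granted.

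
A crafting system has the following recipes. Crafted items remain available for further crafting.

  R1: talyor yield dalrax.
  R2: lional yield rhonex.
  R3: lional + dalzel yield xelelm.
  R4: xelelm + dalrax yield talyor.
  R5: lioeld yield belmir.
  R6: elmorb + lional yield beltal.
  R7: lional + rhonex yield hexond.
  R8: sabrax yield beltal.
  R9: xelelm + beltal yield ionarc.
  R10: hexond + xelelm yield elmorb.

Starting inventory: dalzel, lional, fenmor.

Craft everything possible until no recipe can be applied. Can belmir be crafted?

belmir would need lioeld (R5), but lioeld is never obtained.

No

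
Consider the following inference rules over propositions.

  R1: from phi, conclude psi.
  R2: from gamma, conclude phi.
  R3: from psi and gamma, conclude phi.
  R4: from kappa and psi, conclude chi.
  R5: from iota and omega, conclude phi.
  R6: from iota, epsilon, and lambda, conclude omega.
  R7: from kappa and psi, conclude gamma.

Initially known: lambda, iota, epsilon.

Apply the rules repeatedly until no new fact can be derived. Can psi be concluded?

Yes

From iota, epsilon, and lambda, R6 gives omega.
From iota and omega, R5 gives phi.
From phi, R1 gives psi.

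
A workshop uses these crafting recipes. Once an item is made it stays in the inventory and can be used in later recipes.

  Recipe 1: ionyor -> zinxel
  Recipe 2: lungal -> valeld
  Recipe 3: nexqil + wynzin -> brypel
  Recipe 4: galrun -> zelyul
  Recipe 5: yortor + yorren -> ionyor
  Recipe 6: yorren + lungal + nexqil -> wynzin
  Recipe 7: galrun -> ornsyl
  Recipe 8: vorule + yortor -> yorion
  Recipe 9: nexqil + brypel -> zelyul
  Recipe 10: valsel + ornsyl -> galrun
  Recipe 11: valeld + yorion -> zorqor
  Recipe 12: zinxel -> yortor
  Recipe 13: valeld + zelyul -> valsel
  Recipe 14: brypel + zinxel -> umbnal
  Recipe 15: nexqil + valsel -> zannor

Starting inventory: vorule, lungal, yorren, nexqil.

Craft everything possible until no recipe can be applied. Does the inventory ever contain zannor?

Yes

yorren + lungal + nexqil -> wynzin (Recipe 6).
Using Recipe 2, lungal makes valeld.
nexqil + wynzin -> brypel (Recipe 3).
Using Recipe 9, nexqil and brypel make zelyul.
Using Recipe 13, valeld and zelyul make valsel.
Using Recipe 15, nexqil and valsel make zannor.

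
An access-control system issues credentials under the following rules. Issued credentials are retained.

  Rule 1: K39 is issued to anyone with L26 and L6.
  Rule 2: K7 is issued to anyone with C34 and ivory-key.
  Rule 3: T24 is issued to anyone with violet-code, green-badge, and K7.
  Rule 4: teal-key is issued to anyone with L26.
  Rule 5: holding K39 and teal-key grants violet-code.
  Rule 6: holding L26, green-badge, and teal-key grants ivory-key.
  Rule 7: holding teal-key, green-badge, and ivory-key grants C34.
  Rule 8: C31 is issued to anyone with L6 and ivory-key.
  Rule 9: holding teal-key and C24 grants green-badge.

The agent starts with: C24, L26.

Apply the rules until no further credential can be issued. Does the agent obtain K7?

Holding L26 grants teal-key (Rule 4).
Holding teal-key and C24 grants green-badge (Rule 9).
Holding L26, green-badge, and teal-key grants ivory-key (Rule 6).
Holding teal-key, green-badge, and ivory-key grants C34 (Rule 7).
Holding C34 and ivory-key grants K7 (Rule 2).

Yes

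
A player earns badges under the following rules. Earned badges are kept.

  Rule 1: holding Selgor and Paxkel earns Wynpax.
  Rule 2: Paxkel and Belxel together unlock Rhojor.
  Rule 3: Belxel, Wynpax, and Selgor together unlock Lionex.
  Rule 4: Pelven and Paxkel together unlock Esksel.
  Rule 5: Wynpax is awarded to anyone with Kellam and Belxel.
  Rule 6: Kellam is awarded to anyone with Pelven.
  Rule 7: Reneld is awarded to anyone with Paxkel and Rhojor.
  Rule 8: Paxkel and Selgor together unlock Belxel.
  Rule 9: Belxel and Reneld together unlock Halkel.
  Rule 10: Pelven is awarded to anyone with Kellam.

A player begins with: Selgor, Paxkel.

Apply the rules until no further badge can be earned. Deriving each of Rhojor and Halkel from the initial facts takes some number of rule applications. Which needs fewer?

Rhojor: With Paxkel and Selgor, Belxel is earned (Rule 8). With Paxkel and Belxel, Rhojor is earned (Rule 2). [2 rule applications]
Halkel: With Paxkel and Selgor, Belxel is earned (Rule 8). With Paxkel and Belxel, Rhojor is earned (Rule 2). With Paxkel and Rhojor, Reneld is earned (Rule 7). With Belxel and Reneld, Halkel is earned (Rule 9). [4 rule applications]
Rhojor needs fewer.

Rhojor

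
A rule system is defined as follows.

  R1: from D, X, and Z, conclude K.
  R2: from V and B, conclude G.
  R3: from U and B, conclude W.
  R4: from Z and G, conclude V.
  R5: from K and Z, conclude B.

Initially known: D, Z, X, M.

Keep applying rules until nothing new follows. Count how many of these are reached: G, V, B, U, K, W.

2

D, X, and Z hold, so K follows (R1).
From K and Z, R5 gives B.
G would need V and B (R2), but V is never established.
V would need Z and G (R4), but G is never established.
B: reached.
No rule produces U, and it is not given.
K: reached.
W would need U and B (R3), but U is never established.
Reached: B and K — 2 of the 6.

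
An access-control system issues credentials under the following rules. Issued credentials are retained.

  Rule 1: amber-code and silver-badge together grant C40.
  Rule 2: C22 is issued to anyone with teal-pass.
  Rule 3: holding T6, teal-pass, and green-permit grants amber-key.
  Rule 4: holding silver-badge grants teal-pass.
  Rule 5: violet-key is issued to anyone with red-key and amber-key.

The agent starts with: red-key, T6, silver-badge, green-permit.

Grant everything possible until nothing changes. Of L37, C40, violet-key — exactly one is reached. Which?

violet-key

Holding silver-badge grants teal-pass (Rule 4).
Holding T6, teal-pass, and green-permit grants amber-key (Rule 3).
Holding red-key and amber-key grants violet-key (Rule 5).
No rule produces L37, and it is not given. C40 would need amber-code and silver-badge (Rule 1), but amber-code is never granted.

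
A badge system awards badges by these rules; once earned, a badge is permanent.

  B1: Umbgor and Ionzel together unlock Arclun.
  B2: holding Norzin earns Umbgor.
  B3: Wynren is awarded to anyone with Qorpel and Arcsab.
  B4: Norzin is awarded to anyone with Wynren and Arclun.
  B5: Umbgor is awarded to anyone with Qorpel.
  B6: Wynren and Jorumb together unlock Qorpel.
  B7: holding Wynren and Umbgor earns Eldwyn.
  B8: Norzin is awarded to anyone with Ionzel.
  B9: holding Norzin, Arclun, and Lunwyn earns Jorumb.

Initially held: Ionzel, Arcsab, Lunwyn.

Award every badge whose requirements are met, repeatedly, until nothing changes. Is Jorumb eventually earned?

With Ionzel, Norzin is earned (B8).
With Norzin, Umbgor is earned (B2).
With Umbgor and Ionzel, Arclun is earned (B1).
With Norzin, Arclun, and Lunwyn, Jorumb is earned (B9).

Yes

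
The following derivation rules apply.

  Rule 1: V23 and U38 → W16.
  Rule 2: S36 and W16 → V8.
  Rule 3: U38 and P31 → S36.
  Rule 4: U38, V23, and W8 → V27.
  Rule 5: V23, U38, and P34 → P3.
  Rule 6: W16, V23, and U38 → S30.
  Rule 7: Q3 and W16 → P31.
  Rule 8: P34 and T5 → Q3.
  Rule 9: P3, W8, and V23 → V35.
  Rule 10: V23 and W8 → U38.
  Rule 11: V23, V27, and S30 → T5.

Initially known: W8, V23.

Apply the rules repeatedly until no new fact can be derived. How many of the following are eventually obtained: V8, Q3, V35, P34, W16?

From V23 and W8, Rule 10 gives U38.
V23 and U38 hold, so W16 follows (Rule 1).
V8 would need S36 and W16 (Rule 2), but S36 is never established.
Q3 would need P34 and T5 (Rule 8), but P34 is never established.
V35 would need P3, W8, and V23 (Rule 9), but P3 is never established.
No rule produces P34, and it is not given.
W16: reached.
Reached: W16 — 1 of the 5.

1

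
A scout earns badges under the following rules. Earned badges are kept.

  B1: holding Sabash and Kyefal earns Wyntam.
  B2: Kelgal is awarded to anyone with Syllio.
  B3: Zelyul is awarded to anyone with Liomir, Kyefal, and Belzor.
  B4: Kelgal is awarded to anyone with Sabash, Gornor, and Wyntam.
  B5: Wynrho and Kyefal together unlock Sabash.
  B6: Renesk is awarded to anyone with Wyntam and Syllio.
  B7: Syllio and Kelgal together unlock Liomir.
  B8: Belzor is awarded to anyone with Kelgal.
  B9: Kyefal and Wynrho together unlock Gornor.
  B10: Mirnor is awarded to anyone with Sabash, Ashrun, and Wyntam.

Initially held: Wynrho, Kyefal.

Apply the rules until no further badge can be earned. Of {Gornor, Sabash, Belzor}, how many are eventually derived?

With Kyefal and Wynrho, Gornor is earned (B9).
With Wynrho and Kyefal, Sabash is earned (B5).
With Sabash and Kyefal, Wyntam is earned (B1).
With Sabash, Gornor, and Wyntam, Kelgal is earned (B4).
With Kelgal, Belzor is earned (B8).
Gornor: reached.
Sabash: reached.
Belzor: reached.
All 3 are reached.

3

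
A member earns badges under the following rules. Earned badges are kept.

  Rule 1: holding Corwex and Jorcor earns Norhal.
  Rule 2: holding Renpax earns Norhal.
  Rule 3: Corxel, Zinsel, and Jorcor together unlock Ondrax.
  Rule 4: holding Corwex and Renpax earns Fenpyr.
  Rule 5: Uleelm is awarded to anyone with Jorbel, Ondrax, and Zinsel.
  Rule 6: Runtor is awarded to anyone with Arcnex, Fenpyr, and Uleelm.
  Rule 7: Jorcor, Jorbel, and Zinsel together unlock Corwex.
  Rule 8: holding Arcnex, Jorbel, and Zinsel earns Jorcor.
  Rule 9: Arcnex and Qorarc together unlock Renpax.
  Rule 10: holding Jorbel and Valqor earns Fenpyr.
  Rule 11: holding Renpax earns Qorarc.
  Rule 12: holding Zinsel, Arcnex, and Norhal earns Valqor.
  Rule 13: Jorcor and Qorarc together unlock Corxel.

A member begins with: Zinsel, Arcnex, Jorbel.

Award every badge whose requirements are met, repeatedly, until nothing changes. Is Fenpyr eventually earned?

Yes

With Arcnex, Jorbel, and Zinsel, Jorcor is earned (Rule 8).
With Jorcor, Jorbel, and Zinsel, Corwex is earned (Rule 7).
With Corwex and Jorcor, Norhal is earned (Rule 1).
With Zinsel, Arcnex, and Norhal, Valqor is earned (Rule 12).
With Jorbel and Valqor, Fenpyr is earned (Rule 10).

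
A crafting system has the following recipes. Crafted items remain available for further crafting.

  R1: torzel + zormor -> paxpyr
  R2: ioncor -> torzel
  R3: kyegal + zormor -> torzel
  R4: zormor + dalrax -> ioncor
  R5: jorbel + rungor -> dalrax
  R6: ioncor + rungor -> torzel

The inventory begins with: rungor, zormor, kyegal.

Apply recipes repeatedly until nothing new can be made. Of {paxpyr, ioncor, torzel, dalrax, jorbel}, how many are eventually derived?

2

Using R3, kyegal and zormor make torzel.
Using R1, torzel and zormor make paxpyr.
paxpyr: reached.
ioncor would need zormor and dalrax (R4), but dalrax is never obtained.
torzel: reached.
dalrax would need jorbel and rungor (R5), but jorbel is never obtained.
No rule produces jorbel, and it is not given.
Reached: paxpyr and torzel — 2 of the 5.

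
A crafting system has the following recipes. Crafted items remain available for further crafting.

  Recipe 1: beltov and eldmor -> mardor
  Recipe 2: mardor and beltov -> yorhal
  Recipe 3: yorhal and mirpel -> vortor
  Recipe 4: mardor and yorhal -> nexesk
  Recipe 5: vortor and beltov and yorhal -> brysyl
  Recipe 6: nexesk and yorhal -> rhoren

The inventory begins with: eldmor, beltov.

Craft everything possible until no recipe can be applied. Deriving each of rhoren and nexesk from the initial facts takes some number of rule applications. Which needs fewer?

nexesk: beltov and eldmor -> mardor (Recipe 1). Using Recipe 2, mardor and beltov make yorhal. mardor and yorhal -> nexesk (Recipe 4). [3 rule applications]
rhoren: Using Recipe 1, beltov and eldmor make mardor. Using Recipe 2, mardor and beltov make yorhal. mardor and yorhal -> nexesk (Recipe 4). nexesk and yorhal -> rhoren (Recipe 6). [4 rule applications]
nexesk needs fewer.

nexesk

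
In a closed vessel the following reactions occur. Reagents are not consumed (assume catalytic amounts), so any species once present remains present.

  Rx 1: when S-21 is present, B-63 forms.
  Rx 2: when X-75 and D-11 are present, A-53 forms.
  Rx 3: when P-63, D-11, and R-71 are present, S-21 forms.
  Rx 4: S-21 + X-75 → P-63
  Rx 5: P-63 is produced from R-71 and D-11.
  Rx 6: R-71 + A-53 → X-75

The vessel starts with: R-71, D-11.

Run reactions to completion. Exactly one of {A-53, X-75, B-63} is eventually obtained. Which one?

B-63

R-71 and D-11 present → P-63 forms (Rx 5).
P-63, D-11, and R-71 present → S-21 forms (Rx 3).
S-21 present → B-63 forms (Rx 1).
X-75 would need R-71 and A-53 (Rx 6), but A-53 never forms. A-53 would need X-75 and D-11 (Rx 2), but X-75 never forms.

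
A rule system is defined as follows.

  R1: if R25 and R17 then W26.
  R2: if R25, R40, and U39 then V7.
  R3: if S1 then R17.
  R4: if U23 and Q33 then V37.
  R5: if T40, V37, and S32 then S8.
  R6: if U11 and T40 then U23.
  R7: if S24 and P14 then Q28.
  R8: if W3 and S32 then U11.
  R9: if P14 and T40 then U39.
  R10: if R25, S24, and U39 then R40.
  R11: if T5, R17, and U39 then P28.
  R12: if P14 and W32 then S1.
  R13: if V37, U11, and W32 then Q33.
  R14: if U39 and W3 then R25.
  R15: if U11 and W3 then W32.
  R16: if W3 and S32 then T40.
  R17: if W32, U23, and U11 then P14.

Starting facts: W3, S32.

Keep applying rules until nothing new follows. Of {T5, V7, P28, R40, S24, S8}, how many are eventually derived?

No rule produces T5, and it is not given.
V7 would need R25, R40, and U39 (R2), but R40 is never established.
P28 would need T5, R17, and U39 (R11), but T5 is never established.
R40 would need R25, S24, and U39 (R10), but S24 is never established.
No rule produces S24, and it is not given.
S8 would need T40, V37, and S32 (R5), but V37 is never established.
None of the 6 are reached.

0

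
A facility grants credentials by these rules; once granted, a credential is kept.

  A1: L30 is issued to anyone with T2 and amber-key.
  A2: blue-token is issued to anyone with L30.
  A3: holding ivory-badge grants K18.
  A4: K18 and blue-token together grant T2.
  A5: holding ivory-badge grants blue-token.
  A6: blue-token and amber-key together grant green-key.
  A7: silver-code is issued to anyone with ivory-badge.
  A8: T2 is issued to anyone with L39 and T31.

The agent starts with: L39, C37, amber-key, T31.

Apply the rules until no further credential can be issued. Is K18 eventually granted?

No

K18 would need ivory-badge (A3), but ivory-badge is never granted.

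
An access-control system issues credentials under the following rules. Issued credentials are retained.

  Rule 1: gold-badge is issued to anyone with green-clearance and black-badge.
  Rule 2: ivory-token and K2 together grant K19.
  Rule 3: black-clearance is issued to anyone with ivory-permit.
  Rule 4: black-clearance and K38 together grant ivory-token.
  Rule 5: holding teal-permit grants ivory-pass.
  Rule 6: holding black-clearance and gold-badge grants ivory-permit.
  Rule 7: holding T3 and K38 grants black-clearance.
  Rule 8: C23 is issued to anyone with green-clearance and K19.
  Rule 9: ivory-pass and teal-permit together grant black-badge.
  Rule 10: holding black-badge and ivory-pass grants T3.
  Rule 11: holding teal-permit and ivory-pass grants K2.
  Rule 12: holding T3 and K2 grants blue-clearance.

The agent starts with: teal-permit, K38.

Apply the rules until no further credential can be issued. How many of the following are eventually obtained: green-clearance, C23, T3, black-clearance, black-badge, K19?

Holding teal-permit grants ivory-pass (Rule 5).
Holding ivory-pass and teal-permit grants black-badge (Rule 9).
Holding teal-permit and ivory-pass grants K2 (Rule 11).
Holding black-badge and ivory-pass grants T3 (Rule 10).
Holding T3 and K38 grants black-clearance (Rule 7).
Holding black-clearance and K38 grants ivory-token (Rule 4).
Holding ivory-token and K2 grants K19 (Rule 2).
No rule produces green-clearance, and it is not given.
C23 would need green-clearance and K19 (Rule 8), but green-clearance is never granted.
T3: reached.
black-clearance: reached.
black-badge: reached.
K19: reached.
Reached: T3, black-clearance, black-badge, and K19 — 4 of the 6.

4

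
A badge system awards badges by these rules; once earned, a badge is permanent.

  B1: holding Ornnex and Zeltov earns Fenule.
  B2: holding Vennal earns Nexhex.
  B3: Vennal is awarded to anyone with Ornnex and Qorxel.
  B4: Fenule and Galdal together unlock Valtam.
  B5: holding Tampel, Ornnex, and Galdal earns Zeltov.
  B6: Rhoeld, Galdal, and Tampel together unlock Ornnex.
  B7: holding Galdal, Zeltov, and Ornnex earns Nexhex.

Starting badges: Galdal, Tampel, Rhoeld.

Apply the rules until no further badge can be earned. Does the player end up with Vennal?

No

Vennal would need Ornnex and Qorxel (B3), but Qorxel is never earned.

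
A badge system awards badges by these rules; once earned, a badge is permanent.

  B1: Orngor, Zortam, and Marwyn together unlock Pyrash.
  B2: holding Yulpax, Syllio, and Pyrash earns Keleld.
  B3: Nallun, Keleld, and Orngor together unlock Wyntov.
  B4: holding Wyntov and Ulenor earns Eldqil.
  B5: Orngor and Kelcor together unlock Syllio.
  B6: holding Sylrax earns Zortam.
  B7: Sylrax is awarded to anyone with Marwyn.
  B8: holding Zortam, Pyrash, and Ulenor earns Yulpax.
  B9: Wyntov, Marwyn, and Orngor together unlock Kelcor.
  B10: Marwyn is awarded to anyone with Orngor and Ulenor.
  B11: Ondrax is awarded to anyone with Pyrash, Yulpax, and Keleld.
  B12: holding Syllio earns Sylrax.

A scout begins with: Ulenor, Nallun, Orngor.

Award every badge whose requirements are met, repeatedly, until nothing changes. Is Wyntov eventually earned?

Wyntov would need Nallun, Keleld, and Orngor (B3), but Keleld is never earned.

No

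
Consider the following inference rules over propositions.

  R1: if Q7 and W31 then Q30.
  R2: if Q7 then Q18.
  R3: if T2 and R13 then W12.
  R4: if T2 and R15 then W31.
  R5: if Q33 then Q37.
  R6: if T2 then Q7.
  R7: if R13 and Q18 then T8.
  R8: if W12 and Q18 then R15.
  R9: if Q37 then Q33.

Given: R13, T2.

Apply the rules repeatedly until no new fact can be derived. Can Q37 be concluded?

No

Q37 would need Q33 (R5), but Q33 is never established.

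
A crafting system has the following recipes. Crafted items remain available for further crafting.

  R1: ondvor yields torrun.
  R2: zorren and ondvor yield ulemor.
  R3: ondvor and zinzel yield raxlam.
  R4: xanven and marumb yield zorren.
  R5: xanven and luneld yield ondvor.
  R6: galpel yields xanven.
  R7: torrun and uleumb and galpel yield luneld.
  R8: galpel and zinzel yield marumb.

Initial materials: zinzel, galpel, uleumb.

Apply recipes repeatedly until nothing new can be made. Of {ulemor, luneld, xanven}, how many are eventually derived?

galpel → xanven (R6).
ulemor would need zorren and ondvor (R2), but ondvor is never obtained.
luneld would need torrun, uleumb, and galpel (R7), but torrun is never obtained.
xanven: reached.
Reached: xanven — 1 of the 3.

1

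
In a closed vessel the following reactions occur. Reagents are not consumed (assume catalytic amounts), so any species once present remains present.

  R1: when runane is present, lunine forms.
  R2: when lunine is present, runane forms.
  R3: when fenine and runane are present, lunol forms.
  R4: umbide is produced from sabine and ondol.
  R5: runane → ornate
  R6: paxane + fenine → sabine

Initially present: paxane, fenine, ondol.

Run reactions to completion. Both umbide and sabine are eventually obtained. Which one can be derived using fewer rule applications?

sabine

sabine: paxane and fenine present → sabine forms (R6). [1 rule application]
umbide: paxane and fenine present → sabine forms (R6). sabine and ondol present → umbide forms (R4). [2 rule applications]
sabine needs fewer.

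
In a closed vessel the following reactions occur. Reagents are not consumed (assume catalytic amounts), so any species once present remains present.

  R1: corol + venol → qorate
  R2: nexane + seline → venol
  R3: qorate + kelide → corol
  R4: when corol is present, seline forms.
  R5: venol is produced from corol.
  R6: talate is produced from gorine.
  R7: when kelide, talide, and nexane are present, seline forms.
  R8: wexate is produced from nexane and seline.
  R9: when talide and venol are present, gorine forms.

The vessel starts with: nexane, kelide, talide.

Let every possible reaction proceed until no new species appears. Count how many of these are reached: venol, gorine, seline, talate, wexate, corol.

5

kelide, talide, and nexane present → seline forms (R7).
nexane and seline present → venol forms (R2).
nexane and seline present → wexate forms (R8).
talide and venol present → gorine forms (R9).
gorine present → talate forms (R6).
venol: reached.
gorine: reached.
seline: reached.
talate: reached.
wexate: reached.
corol would need qorate and kelide (R3), but qorate never forms.
Reached: venol, gorine, seline, talate, and wexate — 5 of the 6.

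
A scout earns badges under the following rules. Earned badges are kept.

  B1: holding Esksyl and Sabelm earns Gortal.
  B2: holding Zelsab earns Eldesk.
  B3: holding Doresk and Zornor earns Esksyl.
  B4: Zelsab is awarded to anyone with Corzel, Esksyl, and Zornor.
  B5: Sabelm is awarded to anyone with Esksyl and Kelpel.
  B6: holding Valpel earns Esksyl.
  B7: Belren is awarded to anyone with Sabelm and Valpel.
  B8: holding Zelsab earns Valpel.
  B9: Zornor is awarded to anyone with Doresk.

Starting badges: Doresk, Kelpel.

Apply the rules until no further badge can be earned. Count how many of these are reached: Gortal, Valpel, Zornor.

2

With Doresk, Zornor is earned (B9).
With Doresk and Zornor, Esksyl is earned (B3).
With Esksyl and Kelpel, Sabelm is earned (B5).
With Esksyl and Sabelm, Gortal is earned (B1).
Gortal: reached.
Valpel would need Zelsab (B8), but Zelsab is never earned.
Zornor: reached.
Reached: Gortal and Zornor — 2 of the 3.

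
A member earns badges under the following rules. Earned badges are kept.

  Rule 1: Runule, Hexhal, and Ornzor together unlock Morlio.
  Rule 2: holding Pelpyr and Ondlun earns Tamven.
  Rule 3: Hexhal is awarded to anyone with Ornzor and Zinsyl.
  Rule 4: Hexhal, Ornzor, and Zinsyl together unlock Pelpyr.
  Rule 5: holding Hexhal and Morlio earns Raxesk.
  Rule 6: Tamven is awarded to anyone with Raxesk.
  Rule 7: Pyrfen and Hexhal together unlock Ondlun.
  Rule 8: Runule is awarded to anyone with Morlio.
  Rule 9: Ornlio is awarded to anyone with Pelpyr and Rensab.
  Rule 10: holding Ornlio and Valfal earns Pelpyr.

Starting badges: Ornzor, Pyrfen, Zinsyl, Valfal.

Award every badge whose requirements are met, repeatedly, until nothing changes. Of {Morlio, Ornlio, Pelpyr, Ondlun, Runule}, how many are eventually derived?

With Ornzor and Zinsyl, Hexhal is earned (Rule 3).
With Hexhal, Ornzor, and Zinsyl, Pelpyr is earned (Rule 4).
With Pyrfen and Hexhal, Ondlun is earned (Rule 7).
Morlio would need Runule, Hexhal, and Ornzor (Rule 1), but Runule is never earned.
Ornlio would need Pelpyr and Rensab (Rule 9), but Rensab is never earned.
Pelpyr: reached.
Ondlun: reached.
Runule would need Morlio (Rule 8), but Morlio is never earned.
Reached: Pelpyr and Ondlun — 2 of the 5.

2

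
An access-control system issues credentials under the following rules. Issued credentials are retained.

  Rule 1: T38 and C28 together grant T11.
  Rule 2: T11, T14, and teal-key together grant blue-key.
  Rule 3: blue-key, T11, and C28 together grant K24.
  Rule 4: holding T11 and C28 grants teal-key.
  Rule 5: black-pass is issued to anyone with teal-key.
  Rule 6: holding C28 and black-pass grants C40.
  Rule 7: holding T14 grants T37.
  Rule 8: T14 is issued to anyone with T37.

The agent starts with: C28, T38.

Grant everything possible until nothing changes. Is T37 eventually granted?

T37 would need T14 (Rule 7), but T14 is never granted.

No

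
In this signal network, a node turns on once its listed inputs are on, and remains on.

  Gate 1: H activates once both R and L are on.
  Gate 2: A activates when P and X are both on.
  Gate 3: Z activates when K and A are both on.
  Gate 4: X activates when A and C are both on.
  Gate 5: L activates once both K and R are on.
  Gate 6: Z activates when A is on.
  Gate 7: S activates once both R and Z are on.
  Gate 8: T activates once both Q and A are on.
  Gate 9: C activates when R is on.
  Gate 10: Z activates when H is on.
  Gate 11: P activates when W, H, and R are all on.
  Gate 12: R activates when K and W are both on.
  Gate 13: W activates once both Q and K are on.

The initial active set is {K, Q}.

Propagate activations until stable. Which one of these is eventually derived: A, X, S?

Q and K are on, so W activates (Gate 13).
K and W are on, so R activates (Gate 12).
K and R are on, so L activates (Gate 5).
Gate 1: R and L on → H on.
H is on, so Z activates (Gate 10).
Gate 7: R and Z on → S on.
A would need P and X (Gate 2), but X never turns on. X would need A and C (Gate 4), but A never turns on.

S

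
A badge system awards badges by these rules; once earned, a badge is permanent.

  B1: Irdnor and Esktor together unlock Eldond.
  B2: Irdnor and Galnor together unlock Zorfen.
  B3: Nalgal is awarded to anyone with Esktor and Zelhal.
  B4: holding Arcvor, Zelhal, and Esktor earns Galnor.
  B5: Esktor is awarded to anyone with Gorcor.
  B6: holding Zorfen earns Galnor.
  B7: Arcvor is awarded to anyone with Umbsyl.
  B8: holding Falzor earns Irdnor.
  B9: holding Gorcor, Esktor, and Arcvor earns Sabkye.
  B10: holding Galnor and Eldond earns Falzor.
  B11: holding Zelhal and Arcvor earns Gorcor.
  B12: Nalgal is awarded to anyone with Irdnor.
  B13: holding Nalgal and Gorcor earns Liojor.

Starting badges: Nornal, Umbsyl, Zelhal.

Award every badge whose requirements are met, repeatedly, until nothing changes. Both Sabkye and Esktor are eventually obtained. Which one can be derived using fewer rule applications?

Esktor

Esktor: With Umbsyl, Arcvor is earned (B7). With Zelhal and Arcvor, Gorcor is earned (B11). With Gorcor, Esktor is earned (B5). [3 rule applications]
Sabkye: With Umbsyl, Arcvor is earned (B7). With Zelhal and Arcvor, Gorcor is earned (B11). With Gorcor, Esktor is earned (B5). With Gorcor, Esktor, and Arcvor, Sabkye is earned (B9). [4 rule applications]
Esktor needs fewer.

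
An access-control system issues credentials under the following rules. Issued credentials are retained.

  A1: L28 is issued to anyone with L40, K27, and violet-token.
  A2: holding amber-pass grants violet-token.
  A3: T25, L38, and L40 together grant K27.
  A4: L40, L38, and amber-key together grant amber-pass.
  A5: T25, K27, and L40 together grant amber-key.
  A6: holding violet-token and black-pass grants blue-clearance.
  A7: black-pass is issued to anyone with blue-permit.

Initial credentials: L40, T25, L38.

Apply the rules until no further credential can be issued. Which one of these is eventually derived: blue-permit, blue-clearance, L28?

L28

Holding T25, L38, and L40 grants K27 (A3).
Holding T25, K27, and L40 grants amber-key (A5).
Holding L40, L38, and amber-key grants amber-pass (A4).
Holding amber-pass grants violet-token (A2).
Holding L40, K27, and violet-token grants L28 (A1).
blue-clearance would need violet-token and black-pass (A6), but black-pass is never granted. No rule produces blue-permit, and it is not given.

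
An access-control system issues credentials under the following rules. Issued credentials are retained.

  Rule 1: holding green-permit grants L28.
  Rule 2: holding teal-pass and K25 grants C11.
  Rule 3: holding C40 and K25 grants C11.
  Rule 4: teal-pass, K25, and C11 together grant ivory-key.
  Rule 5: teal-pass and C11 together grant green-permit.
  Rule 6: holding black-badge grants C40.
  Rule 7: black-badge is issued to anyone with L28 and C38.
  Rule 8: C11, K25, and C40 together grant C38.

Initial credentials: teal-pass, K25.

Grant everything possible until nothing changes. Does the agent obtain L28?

Holding teal-pass and K25 grants C11 (Rule 2).
Holding teal-pass and C11 grants green-permit (Rule 5).
Holding green-permit grants L28 (Rule 1).

Yes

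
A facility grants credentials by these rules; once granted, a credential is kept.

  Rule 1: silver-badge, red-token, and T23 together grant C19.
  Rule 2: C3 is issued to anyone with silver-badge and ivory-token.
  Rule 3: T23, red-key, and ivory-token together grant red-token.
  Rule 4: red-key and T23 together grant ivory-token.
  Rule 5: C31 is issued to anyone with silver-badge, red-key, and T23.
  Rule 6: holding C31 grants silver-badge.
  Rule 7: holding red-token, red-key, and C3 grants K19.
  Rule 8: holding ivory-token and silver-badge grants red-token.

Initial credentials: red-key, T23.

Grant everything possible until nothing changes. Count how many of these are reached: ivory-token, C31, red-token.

Holding red-key and T23 grants ivory-token (Rule 4).
Holding T23, red-key, and ivory-token grants red-token (Rule 3).
ivory-token: reached.
C31 would need silver-badge, red-key, and T23 (Rule 5), but silver-badge is never granted.
red-token: reached.
Reached: ivory-token and red-token — 2 of the 3.

2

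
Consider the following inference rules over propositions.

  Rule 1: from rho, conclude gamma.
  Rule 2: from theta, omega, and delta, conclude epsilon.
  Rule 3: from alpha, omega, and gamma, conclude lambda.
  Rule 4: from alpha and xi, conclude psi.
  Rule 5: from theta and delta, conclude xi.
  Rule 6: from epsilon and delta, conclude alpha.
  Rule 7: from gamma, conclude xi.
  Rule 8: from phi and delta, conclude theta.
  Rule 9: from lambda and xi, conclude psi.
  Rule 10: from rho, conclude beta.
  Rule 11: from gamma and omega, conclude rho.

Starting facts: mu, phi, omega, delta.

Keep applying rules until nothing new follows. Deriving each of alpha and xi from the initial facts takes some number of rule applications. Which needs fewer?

xi: phi and delta hold, so theta follows (Rule 8). From theta and delta, Rule 5 gives xi. [2 rule applications]
alpha: From phi and delta, Rule 8 gives theta. From theta, omega, and delta, Rule 2 gives epsilon. From epsilon and delta, Rule 6 gives alpha. [3 rule applications]
xi needs fewer.

xi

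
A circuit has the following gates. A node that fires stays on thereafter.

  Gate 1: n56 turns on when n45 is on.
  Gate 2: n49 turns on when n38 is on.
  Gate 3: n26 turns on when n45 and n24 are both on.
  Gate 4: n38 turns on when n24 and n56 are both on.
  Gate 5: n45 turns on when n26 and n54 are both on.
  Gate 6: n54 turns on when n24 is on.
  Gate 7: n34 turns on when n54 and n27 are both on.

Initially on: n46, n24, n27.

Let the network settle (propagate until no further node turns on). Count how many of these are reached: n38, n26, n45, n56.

0

n38 would need n24 and n56 (Gate 4), but n56 never turns on.
n26 would need n45 and n24 (Gate 3), but n45 never turns on.
n45 would need n26 and n54 (Gate 5), but n26 never turns on.
n56 would need n45 (Gate 1), but n45 never turns on.
None of the 4 are reached.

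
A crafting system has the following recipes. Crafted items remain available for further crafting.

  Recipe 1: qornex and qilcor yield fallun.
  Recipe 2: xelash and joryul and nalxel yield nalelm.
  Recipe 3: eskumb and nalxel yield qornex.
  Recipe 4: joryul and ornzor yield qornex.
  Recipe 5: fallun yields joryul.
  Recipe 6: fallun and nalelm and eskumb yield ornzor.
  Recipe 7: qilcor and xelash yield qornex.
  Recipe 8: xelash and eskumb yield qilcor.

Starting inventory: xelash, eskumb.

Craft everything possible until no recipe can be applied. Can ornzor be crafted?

ornzor would need fallun, nalelm, and eskumb (Recipe 6), but nalelm is never obtained.

No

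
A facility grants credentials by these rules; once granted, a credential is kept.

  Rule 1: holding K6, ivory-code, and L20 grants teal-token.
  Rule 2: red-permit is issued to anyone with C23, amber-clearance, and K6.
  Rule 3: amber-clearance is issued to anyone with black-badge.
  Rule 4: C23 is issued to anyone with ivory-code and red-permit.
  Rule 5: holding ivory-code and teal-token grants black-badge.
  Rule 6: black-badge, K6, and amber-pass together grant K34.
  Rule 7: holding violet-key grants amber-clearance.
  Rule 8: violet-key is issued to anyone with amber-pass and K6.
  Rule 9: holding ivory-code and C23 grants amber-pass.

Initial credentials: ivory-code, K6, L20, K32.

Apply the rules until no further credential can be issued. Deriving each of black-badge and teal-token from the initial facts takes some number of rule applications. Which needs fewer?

teal-token: Holding K6, ivory-code, and L20 grants teal-token (Rule 1). [1 rule application]
black-badge: Holding K6, ivory-code, and L20 grants teal-token (Rule 1). Holding ivory-code and teal-token grants black-badge (Rule 5). [2 rule applications]
teal-token needs fewer.

teal-token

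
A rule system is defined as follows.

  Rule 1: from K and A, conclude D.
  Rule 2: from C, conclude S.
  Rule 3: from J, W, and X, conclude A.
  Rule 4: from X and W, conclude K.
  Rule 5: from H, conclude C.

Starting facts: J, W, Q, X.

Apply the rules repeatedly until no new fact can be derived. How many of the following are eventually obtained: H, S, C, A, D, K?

3

J, W, and X hold, so A follows (Rule 3).
From X and W, Rule 4 gives K.
From K and A, Rule 1 gives D.
No rule produces H, and it is not given.
S would need C (Rule 2), but C is never established.
C would need H (Rule 5), but H is never established.
A: reached.
D: reached.
K: reached.
Reached: A, D, and K — 3 of the 6.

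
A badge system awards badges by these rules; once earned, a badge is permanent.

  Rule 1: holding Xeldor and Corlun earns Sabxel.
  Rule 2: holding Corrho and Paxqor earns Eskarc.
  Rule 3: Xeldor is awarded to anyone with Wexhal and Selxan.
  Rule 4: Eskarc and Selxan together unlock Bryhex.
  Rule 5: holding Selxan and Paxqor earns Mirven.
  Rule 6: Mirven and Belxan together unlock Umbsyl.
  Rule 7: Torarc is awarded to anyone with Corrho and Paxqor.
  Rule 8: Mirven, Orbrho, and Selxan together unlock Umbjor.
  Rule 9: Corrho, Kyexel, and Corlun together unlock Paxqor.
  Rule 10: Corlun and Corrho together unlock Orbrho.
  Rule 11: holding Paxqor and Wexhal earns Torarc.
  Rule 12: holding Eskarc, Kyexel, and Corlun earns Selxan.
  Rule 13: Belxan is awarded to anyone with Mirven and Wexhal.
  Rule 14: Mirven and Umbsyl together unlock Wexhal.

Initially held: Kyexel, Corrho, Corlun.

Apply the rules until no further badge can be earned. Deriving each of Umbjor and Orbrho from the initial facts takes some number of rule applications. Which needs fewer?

Orbrho: With Corlun and Corrho, Orbrho is earned (Rule 10). [1 rule application]
Umbjor: With Corrho, Kyexel, and Corlun, Paxqor is earned (Rule 9). With Corlun and Corrho, Orbrho is earned (Rule 10). With Corrho and Paxqor, Eskarc is earned (Rule 2). With Eskarc, Kyexel, and Corlun, Selxan is earned (Rule 12). With Selxan and Paxqor, Mirven is earned (Rule 5). With Mirven, Orbrho, and Selxan, Umbjor is earned (Rule 8). [6 rule applications]
Orbrho needs fewer.

Orbrho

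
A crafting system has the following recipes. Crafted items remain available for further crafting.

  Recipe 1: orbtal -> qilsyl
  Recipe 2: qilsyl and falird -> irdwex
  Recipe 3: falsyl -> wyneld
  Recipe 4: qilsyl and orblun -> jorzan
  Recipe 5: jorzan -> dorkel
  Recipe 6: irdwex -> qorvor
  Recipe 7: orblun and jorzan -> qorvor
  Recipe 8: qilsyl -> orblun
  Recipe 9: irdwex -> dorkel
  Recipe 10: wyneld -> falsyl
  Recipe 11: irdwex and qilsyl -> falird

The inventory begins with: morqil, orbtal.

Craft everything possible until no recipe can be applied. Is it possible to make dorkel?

orbtal -> qilsyl (Recipe 1).
qilsyl -> orblun (Recipe 8).
Using Recipe 4, qilsyl and orblun make jorzan.
Using Recipe 5, jorzan makes dorkel.

Yes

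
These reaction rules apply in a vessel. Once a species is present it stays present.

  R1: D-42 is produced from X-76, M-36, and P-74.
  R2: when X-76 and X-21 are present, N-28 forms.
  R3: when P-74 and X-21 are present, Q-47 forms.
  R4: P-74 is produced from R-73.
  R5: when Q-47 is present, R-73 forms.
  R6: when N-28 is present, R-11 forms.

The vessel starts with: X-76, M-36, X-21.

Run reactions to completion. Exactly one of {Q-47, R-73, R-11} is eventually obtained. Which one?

X-76 and X-21 present → N-28 forms (R2).
N-28 present → R-11 forms (R6).
Q-47 would need P-74 and X-21 (R3), but P-74 never forms. R-73 would need Q-47 (R5), but Q-47 never forms.

R-11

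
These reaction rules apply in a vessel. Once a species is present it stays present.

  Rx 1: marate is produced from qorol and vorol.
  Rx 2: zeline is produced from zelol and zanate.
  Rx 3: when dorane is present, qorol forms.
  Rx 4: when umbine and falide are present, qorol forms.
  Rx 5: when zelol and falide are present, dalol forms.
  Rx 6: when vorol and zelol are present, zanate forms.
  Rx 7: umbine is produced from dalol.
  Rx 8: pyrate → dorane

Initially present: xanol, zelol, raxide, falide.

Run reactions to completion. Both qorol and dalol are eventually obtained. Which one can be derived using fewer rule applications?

dalol: zelol and falide present → dalol forms (Rx 5). [1 rule application]
qorol: zelol and falide present → dalol forms (Rx 5). dalol present → umbine forms (Rx 7). umbine and falide present → qorol forms (Rx 4). [3 rule applications]
dalol needs fewer.

dalol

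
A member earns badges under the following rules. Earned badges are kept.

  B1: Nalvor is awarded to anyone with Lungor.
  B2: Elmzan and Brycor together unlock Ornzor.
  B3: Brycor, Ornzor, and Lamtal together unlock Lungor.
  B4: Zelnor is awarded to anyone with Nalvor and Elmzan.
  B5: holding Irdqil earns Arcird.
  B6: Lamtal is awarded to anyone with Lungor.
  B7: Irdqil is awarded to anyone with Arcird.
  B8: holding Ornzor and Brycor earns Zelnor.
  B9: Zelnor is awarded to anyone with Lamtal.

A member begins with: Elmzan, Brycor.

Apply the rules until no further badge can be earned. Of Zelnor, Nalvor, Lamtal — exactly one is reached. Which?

With Elmzan and Brycor, Ornzor is earned (B2).
With Ornzor and Brycor, Zelnor is earned (B8).
Nalvor would need Lungor (B1), but Lungor is never earned. Lamtal would need Lungor (B6), but Lungor is never earned.

Zelnor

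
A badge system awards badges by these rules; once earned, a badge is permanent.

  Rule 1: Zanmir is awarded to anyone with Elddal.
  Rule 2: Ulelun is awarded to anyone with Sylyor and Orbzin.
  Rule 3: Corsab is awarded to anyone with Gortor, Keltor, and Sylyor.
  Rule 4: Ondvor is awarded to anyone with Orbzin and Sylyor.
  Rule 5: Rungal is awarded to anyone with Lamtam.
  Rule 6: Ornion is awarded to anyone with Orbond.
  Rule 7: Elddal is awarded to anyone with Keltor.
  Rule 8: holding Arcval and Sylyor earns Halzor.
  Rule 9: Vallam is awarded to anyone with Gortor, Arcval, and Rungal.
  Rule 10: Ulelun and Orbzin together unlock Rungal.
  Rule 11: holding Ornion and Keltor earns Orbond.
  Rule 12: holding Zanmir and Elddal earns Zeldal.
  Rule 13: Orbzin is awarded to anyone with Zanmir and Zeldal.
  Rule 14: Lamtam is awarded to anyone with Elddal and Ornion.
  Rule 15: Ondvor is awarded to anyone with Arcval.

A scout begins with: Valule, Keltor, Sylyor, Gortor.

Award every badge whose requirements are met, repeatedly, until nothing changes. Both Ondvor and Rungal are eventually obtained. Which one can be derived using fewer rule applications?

Ondvor: With Keltor, Elddal is earned (Rule 7). With Elddal, Zanmir is earned (Rule 1). With Zanmir and Elddal, Zeldal is earned (Rule 12). With Zanmir and Zeldal, Orbzin is earned (Rule 13). With Orbzin and Sylyor, Ondvor is earned (Rule 4). [5 rule applications]
Rungal: With Keltor, Elddal is earned (Rule 7). With Elddal, Zanmir is earned (Rule 1). With Zanmir and Elddal, Zeldal is earned (Rule 12). With Zanmir and Zeldal, Orbzin is earned (Rule 13). With Sylyor and Orbzin, Ulelun is earned (Rule 2). With Ulelun and Orbzin, Rungal is earned (Rule 10). [6 rule applications]
Ondvor needs fewer.

Ondvor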